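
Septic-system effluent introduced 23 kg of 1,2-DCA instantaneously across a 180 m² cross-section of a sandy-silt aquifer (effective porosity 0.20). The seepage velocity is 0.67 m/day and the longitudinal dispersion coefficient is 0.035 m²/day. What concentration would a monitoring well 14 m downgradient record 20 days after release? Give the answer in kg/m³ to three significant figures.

0.189 kg/m³

For an instantaneous plane source, C(x,t) = M/(n_e·A·√(4πDt)) · exp(−(x−vt)²/(4Dt)), with n_e·A the pore (flow) area.
Plume center vt = 0.67 × 20 = 13.4 m, so the well at 14 m is 0.6 m downgradient of the peak.
√(4πDt) = 2.966 m, giving peak height M/(n_e·A·√(4πDt)) = 23/(0.20 × 180 × 2.966) = 0.2154 kg/m³.
(x−vt)²/(4Dt) = (0.6)²/(4 × 0.035 × 20) = 0.1286; exp(−0.1286) = 0.8793.
C = 0.2154 × 0.8793 = 0.189 kg/m³.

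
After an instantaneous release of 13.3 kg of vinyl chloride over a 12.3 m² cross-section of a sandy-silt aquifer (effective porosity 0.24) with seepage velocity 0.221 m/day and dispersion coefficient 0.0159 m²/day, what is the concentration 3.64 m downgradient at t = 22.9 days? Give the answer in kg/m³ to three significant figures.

For an instantaneous plane source, C(x,t) = M/(n_e·A·√(4πDt)) · exp(−(x−vt)²/(4Dt)), with n_e·A the pore (flow) area.
Plume center vt = 0.221 × 22.9 = 5.0609 m, so the well at 3.64 m is 1.4209 m upgradient of the peak.
√(4πDt) = 2.139 m, giving peak height M/(n_e·A·√(4πDt)) = 13.3/(0.24 × 12.3 × 2.139) = 2.106 kg/m³.
(x−vt)²/(4Dt) = (-1.4209)²/(4 × 0.0159 × 22.9) = 1.386; exp(−1.386) = 0.2501.
C = 2.106 × 0.2501 = 0.527 kg/m³.

0.527 kg/m³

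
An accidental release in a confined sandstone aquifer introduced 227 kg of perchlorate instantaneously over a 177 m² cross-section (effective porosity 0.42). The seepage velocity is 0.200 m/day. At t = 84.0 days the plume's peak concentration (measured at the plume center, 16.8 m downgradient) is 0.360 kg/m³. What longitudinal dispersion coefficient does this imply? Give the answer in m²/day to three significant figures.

At the plume center C_max = M/(n_e·A·√(4πDt)), so D = M²/(4πt·(n_e·A·C_max)²).
n_e·A·C_max = 0.42 × 177 × 0.360 = 26.76 kg/m.
D = 227²/(4π × 84.0 × 26.76²) = 0.0682 m²/day.

0.0682 m²/day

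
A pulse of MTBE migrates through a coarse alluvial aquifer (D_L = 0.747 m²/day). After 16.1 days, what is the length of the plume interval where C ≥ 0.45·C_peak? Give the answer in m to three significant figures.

12.4 m

The plume is Gaussian with σ = √(2Dt) = √(2 × 0.747 × 16.1) = 4.904 m.
C/C_peak = exp(−Δx²/(2σ²)) = 0.45 ⇒ Δx = σ·√(−2 ln 0.45) = 4.904 × 1.264 = 6.199 m.
Width = 2Δx = 12.4 m.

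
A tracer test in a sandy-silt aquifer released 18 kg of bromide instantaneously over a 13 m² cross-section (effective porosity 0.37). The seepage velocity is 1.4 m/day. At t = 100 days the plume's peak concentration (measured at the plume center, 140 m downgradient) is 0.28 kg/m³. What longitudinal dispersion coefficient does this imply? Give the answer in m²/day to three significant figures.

0.142 m²/day

At the plume center C_max = M/(n_e·A·√(4πDt)), so D = M²/(4πt·(n_e·A·C_max)²).
n_e·A·C_max = 0.37 × 13 × 0.28 = 1.347 kg/m.
D = 18²/(4π × 100 × 1.347²) = 0.142 m²/day.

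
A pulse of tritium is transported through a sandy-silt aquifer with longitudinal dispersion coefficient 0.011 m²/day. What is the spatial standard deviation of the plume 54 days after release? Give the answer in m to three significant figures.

1.09 m

Dispersive spreading gives a Gaussian with σ² = 2Dt; advection only shifts the center.
σ = √(2 × 0.011 × 54) = 1.09 m.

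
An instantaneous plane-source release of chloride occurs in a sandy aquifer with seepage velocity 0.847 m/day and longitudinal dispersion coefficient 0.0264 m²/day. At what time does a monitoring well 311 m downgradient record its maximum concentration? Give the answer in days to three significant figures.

For the 1D instantaneous-source solution, setting ∂C/∂t = 0 at fixed x gives v²t² + 2Dt − x² = 0, so t = (√(D² + v²x²) − D)/v².
√(D² + v²x²) = √(0.0264² + 0.847² × 311²) = 263.4; v² = 0.717409.
t = (263.4 − 0.0264)/0.717409 = 367 days (vs. the pure-advection estimate x/v = 367 d).

367 days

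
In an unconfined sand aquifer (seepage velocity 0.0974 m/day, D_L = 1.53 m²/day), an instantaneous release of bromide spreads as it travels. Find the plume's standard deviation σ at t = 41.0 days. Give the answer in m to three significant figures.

Dispersive spreading gives a Gaussian with σ² = 2Dt; advection only shifts the center.
σ = √(2 × 1.53 × 41.0) = 11.2 m.

11.2 m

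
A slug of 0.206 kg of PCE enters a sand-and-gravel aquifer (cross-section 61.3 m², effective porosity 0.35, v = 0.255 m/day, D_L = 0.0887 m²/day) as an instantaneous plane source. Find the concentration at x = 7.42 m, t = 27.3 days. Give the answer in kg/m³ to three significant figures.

For an instantaneous plane source, C(x,t) = M/(n_e·A·√(4πDt)) · exp(−(x−vt)²/(4Dt)), with n_e·A the pore (flow) area.
Plume center vt = 0.255 × 27.3 = 6.9615 m, so the well at 7.42 m is 0.4585 m downgradient of the peak.
√(4πDt) = 5.516 m, giving peak height M/(n_e·A·√(4πDt)) = 0.206/(0.35 × 61.3 × 5.516) = 0.001741 kg/m³.
(x−vt)²/(4Dt) = (0.4585)²/(4 × 0.0887 × 27.3) = 0.02170; exp(−0.02170) = 0.9785.
C = 0.001741 × 0.9785 = 0.00170 kg/m³.

0.00170 kg/m³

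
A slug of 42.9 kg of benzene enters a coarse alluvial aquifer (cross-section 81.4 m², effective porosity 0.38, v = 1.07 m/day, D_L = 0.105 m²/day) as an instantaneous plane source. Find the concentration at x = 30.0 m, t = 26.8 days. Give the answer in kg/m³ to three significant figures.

0.200 kg/m³

For an instantaneous plane source, C(x,t) = M/(n_e·A·√(4πDt)) · exp(−(x−vt)²/(4Dt)), with n_e·A the pore (flow) area.
Plume center vt = 1.07 × 26.8 = 28.676 m, so the well at 30.0 m is 1.324 m downgradient of the peak.
√(4πDt) = 5.947 m, giving peak height M/(n_e·A·√(4πDt)) = 42.9/(0.38 × 81.4 × 5.947) = 0.2332 kg/m³.
(x−vt)²/(4Dt) = (1.324)²/(4 × 0.105 × 26.8) = 0.1557; exp(−0.1557) = 0.8558.
C = 0.2332 × 0.8558 = 0.200 kg/m³.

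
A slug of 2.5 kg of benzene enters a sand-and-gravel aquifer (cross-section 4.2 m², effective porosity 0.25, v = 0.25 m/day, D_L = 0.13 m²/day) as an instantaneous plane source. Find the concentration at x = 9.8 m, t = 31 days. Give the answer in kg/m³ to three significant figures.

For an instantaneous plane source, C(x,t) = M/(n_e·A·√(4πDt)) · exp(−(x−vt)²/(4Dt)), with n_e·A the pore (flow) area.
Plume center vt = 0.25 × 31 = 7.75 m, so the well at 9.8 m is 2.05 m downgradient of the peak.
√(4πDt) = 7.116 m, giving peak height M/(n_e·A·√(4πDt)) = 2.5/(0.25 × 4.2 × 7.116) = 0.3346 kg/m³.
(x−vt)²/(4Dt) = (2.05)²/(4 × 0.13 × 31) = 0.2607; exp(−0.2607) = 0.7705.
C = 0.3346 × 0.7705 = 0.258 kg/m³.

0.258 kg/m³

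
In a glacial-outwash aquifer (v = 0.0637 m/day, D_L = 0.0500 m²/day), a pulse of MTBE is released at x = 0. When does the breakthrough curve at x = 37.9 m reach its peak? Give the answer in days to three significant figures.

583 days

For the 1D instantaneous-source solution, setting ∂C/∂t = 0 at fixed x gives v²t² + 2Dt − x² = 0, so t = (√(D² + v²x²) − D)/v².
√(D² + v²x²) = √(0.0500² + 0.0637² × 37.9²) = 2.415; v² = 0.00405769.
t = (2.415 − 0.0500)/0.00405769 = 583 days (vs. the pure-advection estimate x/v = 595 d).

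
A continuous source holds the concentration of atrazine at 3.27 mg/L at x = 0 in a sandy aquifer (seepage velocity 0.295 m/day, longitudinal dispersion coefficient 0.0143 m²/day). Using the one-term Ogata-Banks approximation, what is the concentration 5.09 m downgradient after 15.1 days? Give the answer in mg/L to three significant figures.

0.545 mg/L

For a continuous step input, C/C₀ ≈ ½·erfc((x−vt)/(2√(Dt))).
vt = 0.295 × 15.1 = 4.4545 m and 2√(Dt) = 2√(0.0143 × 15.1) = 0.9294 m.
Argument (x−vt)/(2√(Dt)) = (5.09 − 4.4545)/0.9294 = 0.6838; ½·erfc(0.6838) = 0.1668.
C = 3.27 × 0.1668 = 0.545 mg/L.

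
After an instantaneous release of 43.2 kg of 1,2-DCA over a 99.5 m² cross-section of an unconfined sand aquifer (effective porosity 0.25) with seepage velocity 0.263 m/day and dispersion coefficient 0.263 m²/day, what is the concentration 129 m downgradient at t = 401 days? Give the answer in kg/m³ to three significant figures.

0.0128 kg/m³

For an instantaneous plane source, C(x,t) = M/(n_e·A·√(4πDt)) · exp(−(x−vt)²/(4Dt)), with n_e·A the pore (flow) area.
Plume center vt = 0.263 × 401 = 105.463 m, so the well at 129 m is 23.537 m downgradient of the peak.
√(4πDt) = 36.40 m, giving peak height M/(n_e·A·√(4πDt)) = 43.2/(0.25 × 99.5 × 36.40) = 0.04771 kg/m³.
(x−vt)²/(4Dt) = (23.537)²/(4 × 0.263 × 401) = 1.313; exp(−1.313) = 0.2690.
C = 0.04771 × 0.2690 = 0.0128 kg/m³.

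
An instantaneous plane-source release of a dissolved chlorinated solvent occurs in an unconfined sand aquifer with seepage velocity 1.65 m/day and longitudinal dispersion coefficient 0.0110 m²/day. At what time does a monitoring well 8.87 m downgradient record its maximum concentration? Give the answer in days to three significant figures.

5.37 days

For the 1D instantaneous-source solution, setting ∂C/∂t = 0 at fixed x gives v²t² + 2Dt − x² = 0, so t = (√(D² + v²x²) − D)/v².
√(D² + v²x²) = √(0.0110² + 1.65² × 8.87²) = 14.64; v² = 2.7225.
t = (14.64 − 0.0110)/2.7225 = 5.37 days (vs. the pure-advection estimate x/v = 5.38 d).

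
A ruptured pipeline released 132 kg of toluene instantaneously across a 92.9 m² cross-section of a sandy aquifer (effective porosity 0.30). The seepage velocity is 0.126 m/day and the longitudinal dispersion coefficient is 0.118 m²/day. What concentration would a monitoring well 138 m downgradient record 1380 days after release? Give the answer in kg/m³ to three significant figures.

0.0145 kg/m³

For an instantaneous plane source, C(x,t) = M/(n_e·A·√(4πDt)) · exp(−(x−vt)²/(4Dt)), with n_e·A the pore (flow) area.
Plume center vt = 0.126 × 1380 = 173.88 m, so the well at 138 m is 35.88 m upgradient of the peak.
√(4πDt) = 45.24 m, giving peak height M/(n_e·A·√(4πDt)) = 132/(0.30 × 92.9 × 45.24) = 0.1047 kg/m³.
(x−vt)²/(4Dt) = (-35.88)²/(4 × 0.118 × 1380) = 1.976; exp(−1.976) = 0.1386.
C = 0.1047 × 0.1386 = 0.0145 kg/m³.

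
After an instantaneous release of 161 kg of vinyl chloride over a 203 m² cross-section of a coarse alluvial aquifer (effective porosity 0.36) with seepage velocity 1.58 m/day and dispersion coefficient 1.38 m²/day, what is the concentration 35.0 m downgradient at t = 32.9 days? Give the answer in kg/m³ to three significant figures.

0.0188 kg/m³

For an instantaneous plane source, C(x,t) = M/(n_e·A·√(4πDt)) · exp(−(x−vt)²/(4Dt)), with n_e·A the pore (flow) area.
Plume center vt = 1.58 × 32.9 = 51.982 m, so the well at 35.0 m is 16.982 m upgradient of the peak.
√(4πDt) = 23.89 m, giving peak height M/(n_e·A·√(4πDt)) = 161/(0.36 × 203 × 23.89) = 0.09222 kg/m³.
(x−vt)²/(4Dt) = (-16.982)²/(4 × 1.38 × 32.9) = 1.588; exp(−1.588) = 0.2043.
C = 0.09222 × 0.2043 = 0.0188 kg/m³.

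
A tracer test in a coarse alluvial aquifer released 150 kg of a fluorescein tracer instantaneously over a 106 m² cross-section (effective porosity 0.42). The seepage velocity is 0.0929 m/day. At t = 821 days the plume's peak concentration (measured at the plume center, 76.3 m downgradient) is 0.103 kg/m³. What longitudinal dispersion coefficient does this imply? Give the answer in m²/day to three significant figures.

At the plume center C_max = M/(n_e·A·√(4πDt)), so D = M²/(4πt·(n_e·A·C_max)²).
n_e·A·C_max = 0.42 × 106 × 0.103 = 4.586 kg/m.
D = 150²/(4π × 821 × 4.586²) = 0.104 m²/day.

0.104 m²/day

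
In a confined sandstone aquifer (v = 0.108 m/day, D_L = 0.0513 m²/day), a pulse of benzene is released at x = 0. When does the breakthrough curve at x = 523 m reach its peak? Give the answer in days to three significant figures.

4840 days

For the 1D instantaneous-source solution, setting ∂C/∂t = 0 at fixed x gives v²t² + 2Dt − x² = 0, so t = (√(D² + v²x²) − D)/v².
√(D² + v²x²) = √(0.0513² + 0.108² × 523²) = 56.48; v² = 0.011664.
t = (56.48 − 0.0513)/0.011664 = 4840 days (vs. the pure-advection estimate x/v = 4840 d).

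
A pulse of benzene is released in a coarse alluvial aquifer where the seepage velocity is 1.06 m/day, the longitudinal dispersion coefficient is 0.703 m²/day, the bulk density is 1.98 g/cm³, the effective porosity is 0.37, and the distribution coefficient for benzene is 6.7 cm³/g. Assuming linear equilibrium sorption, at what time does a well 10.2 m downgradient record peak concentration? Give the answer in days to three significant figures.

332 days

Retardation factor R = 1 + ρ_b·K_d/n = 1 + 1.98 × 6.7/0.37 = 36.85.
Sorption retards both mechanisms: v_R = v/R = 0.02877 m/day, D_R = D/R = 0.01908 m²/day.
Peak time from v_R²t² + 2D_R t − x² = 0: t = (√(D_R² + v_R²x²) − D_R)/v_R².
√(D_R² + v_R²x²) = √(0.01908² + 0.02877² × 10.2²) = 0.2941; v_R² = 0.0008277.
t = (0.2941 − 0.01908)/0.0008277 = 332 days.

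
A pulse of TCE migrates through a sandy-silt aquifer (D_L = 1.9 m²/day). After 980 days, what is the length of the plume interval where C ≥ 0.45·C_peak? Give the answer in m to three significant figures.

154 m

The plume is Gaussian with σ = √(2Dt) = √(2 × 1.9 × 980) = 61.02 m.
C/C_peak = exp(−Δx²/(2σ²)) = 0.45 ⇒ Δx = σ·√(−2 ln 0.45) = 61.02 × 1.264 = 77.13 m.
Width = 2Δx = 154 m.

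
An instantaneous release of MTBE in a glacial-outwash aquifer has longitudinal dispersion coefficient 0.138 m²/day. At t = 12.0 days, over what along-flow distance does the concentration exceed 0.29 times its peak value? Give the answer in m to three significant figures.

The plume is Gaussian with σ = √(2Dt) = √(2 × 0.138 × 12.0) = 1.820 m.
C/C_peak = exp(−Δx²/(2σ²)) = 0.29 ⇒ Δx = σ·√(−2 ln 0.29) = 1.820 × 1.573 = 2.863 m.
Width = 2Δx = 5.73 m.

5.73 m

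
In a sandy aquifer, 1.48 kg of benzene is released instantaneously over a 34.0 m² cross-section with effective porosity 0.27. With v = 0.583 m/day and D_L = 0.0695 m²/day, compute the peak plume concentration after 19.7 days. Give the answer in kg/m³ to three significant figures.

The peak of an instantaneous 1D plume sits at x = vt; there the Gaussian factor is 1 and C_max = M/(n_e·A·√(4πDt)), where n_e·A is the pore area the mass is dissolved in.
√(4πDt) = √(4π × 0.0695 × 19.7) = 4.148 m, so C_max = 1.48/(0.27 × 34.0 × 4.148) = 0.0389 kg/m³.

0.0389 kg/m³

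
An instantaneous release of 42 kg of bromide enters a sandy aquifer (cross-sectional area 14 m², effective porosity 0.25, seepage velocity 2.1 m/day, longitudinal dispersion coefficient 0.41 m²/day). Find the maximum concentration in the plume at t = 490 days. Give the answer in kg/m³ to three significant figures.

0.239 kg/m³

The peak of an instantaneous 1D plume sits at x = vt; there the Gaussian factor is 1 and C_max = M/(n_e·A·√(4πDt)), where n_e·A is the pore area the mass is dissolved in.
√(4πDt) = √(4π × 0.41 × 490) = 50.25 m, so C_max = 42/(0.25 × 14 × 50.25) = 0.239 kg/m³.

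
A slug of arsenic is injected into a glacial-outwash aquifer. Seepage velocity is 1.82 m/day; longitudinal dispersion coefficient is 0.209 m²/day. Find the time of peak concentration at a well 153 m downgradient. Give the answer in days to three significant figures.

For the 1D instantaneous-source solution, setting ∂C/∂t = 0 at fixed x gives v²t² + 2Dt − x² = 0, so t = (√(D² + v²x²) − D)/v².
√(D² + v²x²) = √(0.209² + 1.82² × 153²) = 278.5; v² = 3.3124.
t = (278.5 − 0.209)/3.3124 = 84.0 days (vs. the pure-advection estimate x/v = 84.1 d).

84.0 days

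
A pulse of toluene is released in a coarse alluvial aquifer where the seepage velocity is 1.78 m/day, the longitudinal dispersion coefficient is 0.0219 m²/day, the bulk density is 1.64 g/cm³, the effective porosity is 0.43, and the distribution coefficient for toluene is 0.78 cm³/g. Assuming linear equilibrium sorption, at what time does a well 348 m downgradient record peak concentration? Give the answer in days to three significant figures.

Retardation factor R = 1 + ρ_b·K_d/n = 1 + 1.64 × 0.78/0.43 = 3.975.
Sorption retards both mechanisms: v_R = v/R = 0.4478 m/day, D_R = D/R = 0.005509 m²/day.
Peak time from v_R²t² + 2D_R t − x² = 0: t = (√(D_R² + v_R²x²) − D_R)/v_R².
√(D_R² + v_R²x²) = √(0.005509² + 0.4478² × 348²) = 155.8; v_R² = 0.2005.
t = (155.8 − 0.005509)/0.2005 = 777 days.

777 days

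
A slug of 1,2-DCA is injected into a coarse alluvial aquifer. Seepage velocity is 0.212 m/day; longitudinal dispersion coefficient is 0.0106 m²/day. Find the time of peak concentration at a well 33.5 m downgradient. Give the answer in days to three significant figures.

158 days

For the 1D instantaneous-source solution, setting ∂C/∂t = 0 at fixed x gives v²t² + 2Dt − x² = 0, so t = (√(D² + v²x²) − D)/v².
√(D² + v²x²) = √(0.0106² + 0.212² × 33.5²) = 7.102; v² = 0.044944.
t = (7.102 − 0.0106)/0.044944 = 158 days (vs. the pure-advection estimate x/v = 158 d).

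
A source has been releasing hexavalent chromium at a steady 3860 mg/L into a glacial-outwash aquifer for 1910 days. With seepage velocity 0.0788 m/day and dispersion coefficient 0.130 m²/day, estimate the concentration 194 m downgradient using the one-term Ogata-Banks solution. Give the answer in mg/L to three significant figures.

98.4 mg/L

For a continuous step input, C/C₀ ≈ ½·erfc((x−vt)/(2√(Dt))).
vt = 0.0788 × 1910 = 150.508 m and 2√(Dt) = 2√(0.130 × 1910) = 31.52 m.
Argument (x−vt)/(2√(Dt)) = (194 − 150.508)/31.52 = 1.380; ½·erfc(1.380) = 0.02549.
C = 3860 × 0.02549 = 98.4 mg/L.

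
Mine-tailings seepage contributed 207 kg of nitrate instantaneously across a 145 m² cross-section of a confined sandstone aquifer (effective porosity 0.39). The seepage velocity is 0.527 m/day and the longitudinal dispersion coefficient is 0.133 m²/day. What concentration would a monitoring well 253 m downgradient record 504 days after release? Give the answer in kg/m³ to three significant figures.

For an instantaneous plane source, C(x,t) = M/(n_e·A·√(4πDt)) · exp(−(x−vt)²/(4Dt)), with n_e·A the pore (flow) area.
Plume center vt = 0.527 × 504 = 265.608 m, so the well at 253 m is 12.608 m upgradient of the peak.
√(4πDt) = 29.02 m, giving peak height M/(n_e·A·√(4πDt)) = 207/(0.39 × 145 × 29.02) = 0.1261 kg/m³.
(x−vt)²/(4Dt) = (-12.608)²/(4 × 0.133 × 504) = 0.5929; exp(−0.5929) = 0.5527.
C = 0.1261 × 0.5527 = 0.0697 kg/m³.

0.0697 kg/m³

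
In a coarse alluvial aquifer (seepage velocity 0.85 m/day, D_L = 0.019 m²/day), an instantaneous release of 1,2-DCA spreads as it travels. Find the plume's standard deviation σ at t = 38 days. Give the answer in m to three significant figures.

Dispersive spreading gives a Gaussian with σ² = 2Dt; advection only shifts the center.
σ = √(2 × 0.019 × 38) = 1.20 m.

1.20 m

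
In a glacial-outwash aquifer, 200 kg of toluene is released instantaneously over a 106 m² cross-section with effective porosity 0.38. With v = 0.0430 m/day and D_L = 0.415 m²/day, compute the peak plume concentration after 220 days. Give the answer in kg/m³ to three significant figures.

0.147 kg/m³

The peak of an instantaneous 1D plume sits at x = vt; there the Gaussian factor is 1 and C_max = M/(n_e·A·√(4πDt)), where n_e·A is the pore area the mass is dissolved in.
√(4πDt) = √(4π × 0.415 × 220) = 33.87 m, so C_max = 200/(0.38 × 106 × 33.87) = 0.147 kg/m³.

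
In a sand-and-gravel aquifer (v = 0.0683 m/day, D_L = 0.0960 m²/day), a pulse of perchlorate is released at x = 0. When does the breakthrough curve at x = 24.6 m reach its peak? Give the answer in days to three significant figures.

340 days

For the 1D instantaneous-source solution, setting ∂C/∂t = 0 at fixed x gives v²t² + 2Dt − x² = 0, so t = (√(D² + v²x²) − D)/v².
√(D² + v²x²) = √(0.0960² + 0.0683² × 24.6²) = 1.683; v² = 0.00466489.
t = (1.683 − 0.0960)/0.00466489 = 340 days (vs. the pure-advection estimate x/v = 360 d).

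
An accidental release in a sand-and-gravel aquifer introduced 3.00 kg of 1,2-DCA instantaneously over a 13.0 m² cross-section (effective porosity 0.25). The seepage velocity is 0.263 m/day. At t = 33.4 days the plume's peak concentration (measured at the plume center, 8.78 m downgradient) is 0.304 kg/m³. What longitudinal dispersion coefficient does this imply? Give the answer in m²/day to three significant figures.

0.0220 m²/day

At the plume center C_max = M/(n_e·A·√(4πDt)), so D = M²/(4πt·(n_e·A·C_max)²).
n_e·A·C_max = 0.25 × 13.0 × 0.304 = 0.9880 kg/m.
D = 3.00²/(4π × 33.4 × 0.9880²) = 0.0220 m²/day.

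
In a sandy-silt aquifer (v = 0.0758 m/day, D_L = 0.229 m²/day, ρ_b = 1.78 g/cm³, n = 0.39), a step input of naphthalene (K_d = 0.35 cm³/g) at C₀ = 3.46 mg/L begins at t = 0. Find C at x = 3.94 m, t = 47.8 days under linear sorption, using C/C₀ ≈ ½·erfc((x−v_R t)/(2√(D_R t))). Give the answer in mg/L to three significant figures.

Retardation factor R = 1 + ρ_b·K_d/n = 1 + 1.78 × 0.35/0.39 = 2.597.
Sorption retards both mechanisms: v_R = v/R = 0.02919 m/day, D_R = D/R = 0.08818 m²/day.
v_R·t = 0.02919 × 47.8 = 1.395282 m; 2√(D_R t) = 4.106 m; argument = (3.94 − 1.395282)/4.106 = 0.6198.
C = C₀ × ½·erfc(0.6198) = 3.46 × 0.1904 = 0.659 mg/L.

0.659 mg/L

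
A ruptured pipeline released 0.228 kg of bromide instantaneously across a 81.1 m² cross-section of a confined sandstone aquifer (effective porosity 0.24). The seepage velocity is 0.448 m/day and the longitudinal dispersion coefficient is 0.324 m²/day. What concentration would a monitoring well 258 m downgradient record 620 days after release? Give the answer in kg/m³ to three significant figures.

0.000143 kg/m³

For an instantaneous plane source, C(x,t) = M/(n_e·A·√(4πDt)) · exp(−(x−vt)²/(4Dt)), with n_e·A the pore (flow) area.
Plume center vt = 0.448 × 620 = 277.76 m, so the well at 258 m is 19.76 m upgradient of the peak.
√(4πDt) = 50.24 m, giving peak height M/(n_e·A·√(4πDt)) = 0.228/(0.24 × 81.1 × 50.24) = 0.0002332 kg/m³.
(x−vt)²/(4Dt) = (-19.76)²/(4 × 0.324 × 620) = 0.4859; exp(−0.4859) = 0.6151.
C = 0.0002332 × 0.6151 = 0.000143 kg/m³.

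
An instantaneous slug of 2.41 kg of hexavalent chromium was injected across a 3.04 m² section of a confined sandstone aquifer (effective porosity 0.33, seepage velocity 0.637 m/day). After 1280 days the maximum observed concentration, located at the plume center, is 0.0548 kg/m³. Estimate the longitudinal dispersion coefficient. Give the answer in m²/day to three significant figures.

At the plume center C_max = M/(n_e·A·√(4πDt)), so D = M²/(4πt·(n_e·A·C_max)²).
n_e·A·C_max = 0.33 × 3.04 × 0.0548 = 0.05498 kg/m.
D = 2.41²/(4π × 1280 × 0.05498²) = 0.119 m²/day.

0.119 m²/day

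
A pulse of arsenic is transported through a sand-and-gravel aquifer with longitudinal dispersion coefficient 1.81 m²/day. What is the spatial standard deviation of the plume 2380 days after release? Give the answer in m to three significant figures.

92.8 m

Dispersive spreading gives a Gaussian with σ² = 2Dt; advection only shifts the center.
σ = √(2 × 1.81 × 2380) = 92.8 m.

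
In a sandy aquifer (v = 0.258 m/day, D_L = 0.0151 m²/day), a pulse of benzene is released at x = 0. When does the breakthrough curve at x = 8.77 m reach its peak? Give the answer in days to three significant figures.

For the 1D instantaneous-source solution, setting ∂C/∂t = 0 at fixed x gives v²t² + 2Dt − x² = 0, so t = (√(D² + v²x²) − D)/v².
√(D² + v²x²) = √(0.0151² + 0.258² × 8.77²) = 2.263; v² = 0.066564.
t = (2.263 − 0.0151)/0.066564 = 33.8 days (vs. the pure-advection estimate x/v = 34.0 d).

33.8 days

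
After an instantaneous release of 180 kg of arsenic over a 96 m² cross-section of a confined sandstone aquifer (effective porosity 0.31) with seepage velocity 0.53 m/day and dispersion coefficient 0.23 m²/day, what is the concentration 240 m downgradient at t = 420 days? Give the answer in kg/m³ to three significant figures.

For an instantaneous plane source, C(x,t) = M/(n_e·A·√(4πDt)) · exp(−(x−vt)²/(4Dt)), with n_e·A the pore (flow) area.
Plume center vt = 0.53 × 420 = 222.6 m, so the well at 240 m is 17.4 m downgradient of the peak.
√(4πDt) = 34.84 m, giving peak height M/(n_e·A·√(4πDt)) = 180/(0.31 × 96 × 34.84) = 0.1736 kg/m³.
(x−vt)²/(4Dt) = (17.4)²/(4 × 0.23 × 420) = 0.7835; exp(−0.7835) = 0.4568.
C = 0.1736 × 0.4568 = 0.0793 kg/m³.

0.0793 kg/m³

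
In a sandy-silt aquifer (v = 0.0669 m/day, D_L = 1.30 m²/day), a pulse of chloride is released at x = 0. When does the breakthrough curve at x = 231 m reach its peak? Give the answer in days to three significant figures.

3170 days

For the 1D instantaneous-source solution, setting ∂C/∂t = 0 at fixed x gives v²t² + 2Dt − x² = 0, so t = (√(D² + v²x²) − D)/v².
√(D² + v²x²) = √(1.30² + 0.0669² × 231²) = 15.51; v² = 0.00447561.
t = (15.51 − 1.30)/0.00447561 = 3170 days (vs. the pure-advection estimate x/v = 3450 d).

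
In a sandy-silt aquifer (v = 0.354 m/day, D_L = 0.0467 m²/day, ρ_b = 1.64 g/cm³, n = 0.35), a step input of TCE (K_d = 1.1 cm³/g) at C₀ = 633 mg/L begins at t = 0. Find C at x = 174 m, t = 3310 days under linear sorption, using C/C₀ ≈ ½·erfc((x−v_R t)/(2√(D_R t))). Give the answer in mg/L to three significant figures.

626 mg/L

Retardation factor R = 1 + ρ_b·K_d/n = 1 + 1.64 × 1.1/0.35 = 6.154.
Sorption retards both mechanisms: v_R = v/R = 0.05752 m/day, D_R = D/R = 0.007589 m²/day.
v_R·t = 0.05752 × 3310 = 190.3912 m; 2√(D_R t) = 10.02 m; argument = (174 − 190.3912)/10.02 = -1.636.
C = C₀ × ½·erfc(-1.636) = 633 × 0.9897 = 626 mg/L.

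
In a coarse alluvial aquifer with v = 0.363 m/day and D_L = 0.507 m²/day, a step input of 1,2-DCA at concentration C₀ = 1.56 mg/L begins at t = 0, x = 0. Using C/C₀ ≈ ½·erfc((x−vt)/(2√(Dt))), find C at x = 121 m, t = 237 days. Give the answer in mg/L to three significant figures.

For a continuous step input, C/C₀ ≈ ½·erfc((x−vt)/(2√(Dt))).
vt = 0.363 × 237 = 86.031 m and 2√(Dt) = 2√(0.507 × 237) = 21.92 m.
Argument (x−vt)/(2√(Dt)) = (121 − 86.031)/21.92 = 1.595; ½·erfc(1.595) = 0.01205.
C = 1.56 × 0.01205 = 0.0188 mg/L.

0.0188 mg/L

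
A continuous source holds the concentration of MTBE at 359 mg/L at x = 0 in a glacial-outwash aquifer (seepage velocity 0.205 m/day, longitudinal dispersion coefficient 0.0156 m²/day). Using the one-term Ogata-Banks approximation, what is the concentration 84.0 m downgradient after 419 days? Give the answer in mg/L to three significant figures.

For a continuous step input, C/C₀ ≈ ½·erfc((x−vt)/(2√(Dt))).
vt = 0.205 × 419 = 85.895 m and 2√(Dt) = 2√(0.0156 × 419) = 5.113 m.
Argument (x−vt)/(2√(Dt)) = (84.0 − 85.895)/5.113 = -0.3706; ½·erfc(-0.3706) = 0.6999.
C = 359 × 0.6999 = 251 mg/L.

251 mg/L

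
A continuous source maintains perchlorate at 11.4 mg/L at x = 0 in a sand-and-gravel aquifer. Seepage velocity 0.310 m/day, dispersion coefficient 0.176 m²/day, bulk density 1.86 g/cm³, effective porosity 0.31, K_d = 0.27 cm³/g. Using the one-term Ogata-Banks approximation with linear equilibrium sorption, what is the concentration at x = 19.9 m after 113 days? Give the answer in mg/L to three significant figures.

Retardation factor R = 1 + ρ_b·K_d/n = 1 + 1.86 × 0.27/0.31 = 2.620.
Sorption retards both mechanisms: v_R = v/R = 0.1183 m/day, D_R = D/R = 0.06718 m²/day.
v_R·t = 0.1183 × 113 = 13.3679 m; 2√(D_R t) = 5.510 m; argument = (19.9 − 13.3679)/5.510 = 1.185.
C = C₀ × ½·erfc(1.185) = 11.4 × 0.04688 = 0.534 mg/L.

0.534 mg/L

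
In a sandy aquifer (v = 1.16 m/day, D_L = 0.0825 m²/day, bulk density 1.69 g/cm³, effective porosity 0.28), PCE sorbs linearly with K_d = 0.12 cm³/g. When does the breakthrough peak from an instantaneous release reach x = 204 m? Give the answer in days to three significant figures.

303 days

Retardation factor R = 1 + ρ_b·K_d/n = 1 + 1.69 × 0.12/0.28 = 1.724.
Sorption retards both mechanisms: v_R = v/R = 0.6729 m/day, D_R = D/R = 0.04785 m²/day.
Peak time from v_R²t² + 2D_R t − x² = 0: t = (√(D_R² + v_R²x²) − D_R)/v_R².
√(D_R² + v_R²x²) = √(0.04785² + 0.6729² × 204²) = 137.3; v_R² = 0.4528.
t = (137.3 − 0.04785)/0.4528 = 303 days.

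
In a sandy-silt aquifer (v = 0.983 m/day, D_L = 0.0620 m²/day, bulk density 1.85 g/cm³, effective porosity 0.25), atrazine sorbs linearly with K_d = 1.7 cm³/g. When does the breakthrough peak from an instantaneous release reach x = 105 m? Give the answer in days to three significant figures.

1450 days

Retardation factor R = 1 + ρ_b·K_d/n = 1 + 1.85 × 1.7/0.25 = 13.58.
Sorption retards both mechanisms: v_R = v/R = 0.07239 m/day, D_R = D/R = 0.004566 m²/day.
Peak time from v_R²t² + 2D_R t − x² = 0: t = (√(D_R² + v_R²x²) − D_R)/v_R².
√(D_R² + v_R²x²) = √(0.004566² + 0.07239² × 105²) = 7.601; v_R² = 0.005240.
t = (7.601 − 0.004566)/0.005240 = 1450 days.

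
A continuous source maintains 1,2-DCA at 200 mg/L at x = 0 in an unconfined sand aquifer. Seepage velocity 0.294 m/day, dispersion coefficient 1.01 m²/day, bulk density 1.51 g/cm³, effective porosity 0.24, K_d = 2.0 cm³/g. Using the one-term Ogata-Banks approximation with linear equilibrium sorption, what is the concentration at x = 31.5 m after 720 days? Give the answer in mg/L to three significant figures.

Retardation factor R = 1 + ρ_b·K_d/n = 1 + 1.51 × 2.0/0.24 = 13.58.
Sorption retards both mechanisms: v_R = v/R = 0.02165 m/day, D_R = D/R = 0.07437 m²/day.
v_R·t = 0.02165 × 720 = 15.588 m; 2√(D_R t) = 14.64 m; argument = (31.5 − 15.588)/14.64 = 1.087.
C = C₀ × ½·erfc(1.087) = 200 × 0.06212 = 12.4 mg/L.

12.4 mg/L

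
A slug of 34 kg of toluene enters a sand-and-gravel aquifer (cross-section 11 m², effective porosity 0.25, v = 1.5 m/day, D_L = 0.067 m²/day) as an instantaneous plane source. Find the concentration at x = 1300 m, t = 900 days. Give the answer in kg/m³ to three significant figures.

For an instantaneous plane source, C(x,t) = M/(n_e·A·√(4πDt)) · exp(−(x−vt)²/(4Dt)), with n_e·A the pore (flow) area.
Plume center vt = 1.5 × 900 = 1350 m, so the well at 1300 m is 50 m upgradient of the peak.
√(4πDt) = 27.53 m, giving peak height M/(n_e·A·√(4πDt)) = 34/(0.25 × 11 × 27.53) = 0.4491 kg/m³.
(x−vt)²/(4Dt) = (-50)²/(4 × 0.067 × 900) = 10.36; exp(−10.36) = 3.167e-05.
C = 0.4491 × 3.167e-05 = 1.42e-05 kg/m³.

1.42e-05 kg/m³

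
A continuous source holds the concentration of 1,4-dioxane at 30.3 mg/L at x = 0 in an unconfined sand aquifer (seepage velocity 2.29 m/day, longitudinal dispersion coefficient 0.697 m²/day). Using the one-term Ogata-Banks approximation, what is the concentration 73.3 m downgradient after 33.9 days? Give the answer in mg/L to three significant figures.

22.3 mg/L

For a continuous step input, C/C₀ ≈ ½·erfc((x−vt)/(2√(Dt))).
vt = 2.29 × 33.9 = 77.631 m and 2√(Dt) = 2√(0.697 × 33.9) = 9.722 m.
Argument (x−vt)/(2√(Dt)) = (73.3 − 77.631)/9.722 = -0.4455; ½·erfc(-0.4455) = 0.7357.
C = 30.3 × 0.7357 = 22.3 mg/L.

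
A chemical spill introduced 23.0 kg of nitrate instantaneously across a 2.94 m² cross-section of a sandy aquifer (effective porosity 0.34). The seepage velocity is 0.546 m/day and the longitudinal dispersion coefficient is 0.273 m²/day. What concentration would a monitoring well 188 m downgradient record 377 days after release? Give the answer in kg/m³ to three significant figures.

0.295 kg/m³

For an instantaneous plane source, C(x,t) = M/(n_e·A·√(4πDt)) · exp(−(x−vt)²/(4Dt)), with n_e·A the pore (flow) area.
Plume center vt = 0.546 × 377 = 205.842 m, so the well at 188 m is 17.842 m upgradient of the peak.
√(4πDt) = 35.96 m, giving peak height M/(n_e·A·√(4πDt)) = 23.0/(0.34 × 2.94 × 35.96) = 0.6399 kg/m³.
(x−vt)²/(4Dt) = (-17.842)²/(4 × 0.273 × 377) = 0.7733; exp(−0.7733) = 0.4615.
C = 0.6399 × 0.4615 = 0.295 kg/m³.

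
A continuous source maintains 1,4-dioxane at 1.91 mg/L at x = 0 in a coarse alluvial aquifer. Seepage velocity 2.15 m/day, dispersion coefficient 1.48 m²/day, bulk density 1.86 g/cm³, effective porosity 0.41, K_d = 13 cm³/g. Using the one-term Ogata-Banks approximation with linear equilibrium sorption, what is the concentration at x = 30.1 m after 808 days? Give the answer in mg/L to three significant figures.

0.819 mg/L

Retardation factor R = 1 + ρ_b·K_d/n = 1 + 1.86 × 13/0.41 = 59.98.
Sorption retards both mechanisms: v_R = v/R = 0.03585 m/day, D_R = D/R = 0.02467 m²/day.
v_R·t = 0.03585 × 808 = 28.9668 m; 2√(D_R t) = 8.929 m; argument = (30.1 − 28.9668)/8.929 = 0.1269.
C = C₀ × ½·erfc(0.1269) = 1.91 × 0.4288 = 0.819 mg/L.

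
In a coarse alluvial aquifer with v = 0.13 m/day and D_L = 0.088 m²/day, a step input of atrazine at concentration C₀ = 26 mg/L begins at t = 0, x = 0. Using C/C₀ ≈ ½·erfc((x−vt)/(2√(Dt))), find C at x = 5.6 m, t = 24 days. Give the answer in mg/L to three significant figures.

For a continuous step input, C/C₀ ≈ ½·erfc((x−vt)/(2√(Dt))).
vt = 0.13 × 24 = 3.12 m and 2√(Dt) = 2√(0.088 × 24) = 2.907 m.
Argument (x−vt)/(2√(Dt)) = (5.6 − 3.12)/2.907 = 0.8531; ½·erfc(0.8531) = 0.1138.
C = 26 × 0.1138 = 2.96 mg/L.

2.96 mg/L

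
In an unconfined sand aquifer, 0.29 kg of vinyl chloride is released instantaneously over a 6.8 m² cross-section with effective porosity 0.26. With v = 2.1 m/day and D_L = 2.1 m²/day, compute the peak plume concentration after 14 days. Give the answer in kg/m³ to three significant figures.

The peak of an instantaneous 1D plume sits at x = vt; there the Gaussian factor is 1 and C_max = M/(n_e·A·√(4πDt)), where n_e·A is the pore area the mass is dissolved in.
√(4πDt) = √(4π × 2.1 × 14) = 19.22 m, so C_max = 0.29/(0.26 × 6.8 × 19.22) = 0.00853 kg/m³.

0.00853 kg/m³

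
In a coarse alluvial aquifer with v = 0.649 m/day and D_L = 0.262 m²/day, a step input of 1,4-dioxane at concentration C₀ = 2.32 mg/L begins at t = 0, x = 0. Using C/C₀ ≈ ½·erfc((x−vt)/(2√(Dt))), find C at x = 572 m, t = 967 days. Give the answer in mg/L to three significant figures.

For a continuous step input, C/C₀ ≈ ½·erfc((x−vt)/(2√(Dt))).
vt = 0.649 × 967 = 627.583 m and 2√(Dt) = 2√(0.262 × 967) = 31.83 m.
Argument (x−vt)/(2√(Dt)) = (572 − 627.583)/31.83 = -1.746; ½·erfc(-1.746) = 0.9932.
C = 2.32 × 0.9932 = 2.30 mg/L.

2.30 mg/L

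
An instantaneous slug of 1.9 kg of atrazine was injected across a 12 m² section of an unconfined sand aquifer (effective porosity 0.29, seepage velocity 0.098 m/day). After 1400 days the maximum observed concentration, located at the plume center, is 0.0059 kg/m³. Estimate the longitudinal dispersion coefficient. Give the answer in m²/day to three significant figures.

At the plume center C_max = M/(n_e·A·√(4πDt)), so D = M²/(4πt·(n_e·A·C_max)²).
n_e·A·C_max = 0.29 × 12 × 0.0059 = 0.02053 kg/m.
D = 1.9²/(4π × 1400 × 0.02053²) = 0.487 m²/day.

0.487 m²/day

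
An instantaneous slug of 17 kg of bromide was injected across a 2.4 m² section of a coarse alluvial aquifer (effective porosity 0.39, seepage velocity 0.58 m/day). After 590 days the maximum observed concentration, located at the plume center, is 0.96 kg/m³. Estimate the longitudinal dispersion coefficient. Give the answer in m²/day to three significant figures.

0.0483 m²/day

At the plume center C_max = M/(n_e·A·√(4πDt)), so D = M²/(4πt·(n_e·A·C_max)²).
n_e·A·C_max = 0.39 × 2.4 × 0.96 = 0.8986 kg/m.
D = 17²/(4π × 590 × 0.8986²) = 0.0483 m²/day.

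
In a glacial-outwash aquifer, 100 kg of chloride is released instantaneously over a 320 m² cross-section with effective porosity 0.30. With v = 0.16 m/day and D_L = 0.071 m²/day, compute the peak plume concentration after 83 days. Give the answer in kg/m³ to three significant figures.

0.121 kg/m³

The peak of an instantaneous 1D plume sits at x = vt; there the Gaussian factor is 1 and C_max = M/(n_e·A·√(4πDt)), where n_e·A is the pore area the mass is dissolved in.
√(4πDt) = √(4π × 0.071 × 83) = 8.605 m, so C_max = 100/(0.30 × 320 × 8.605) = 0.121 kg/m³.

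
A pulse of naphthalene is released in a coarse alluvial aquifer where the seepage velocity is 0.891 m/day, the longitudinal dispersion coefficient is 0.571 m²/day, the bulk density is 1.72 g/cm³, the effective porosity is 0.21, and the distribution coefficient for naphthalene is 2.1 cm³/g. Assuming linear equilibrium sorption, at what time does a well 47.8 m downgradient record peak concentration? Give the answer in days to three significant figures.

963 days

Retardation factor R = 1 + ρ_b·K_d/n = 1 + 1.72 × 2.1/0.21 = 18.20.
Sorption retards both mechanisms: v_R = v/R = 0.04896 m/day, D_R = D/R = 0.03137 m²/day.
Peak time from v_R²t² + 2D_R t − x² = 0: t = (√(D_R² + v_R²x²) − D_R)/v_R².
√(D_R² + v_R²x²) = √(0.03137² + 0.04896² × 47.8²) = 2.340; v_R² = 0.002397.
t = (2.340 − 0.03137)/0.002397 = 963 days.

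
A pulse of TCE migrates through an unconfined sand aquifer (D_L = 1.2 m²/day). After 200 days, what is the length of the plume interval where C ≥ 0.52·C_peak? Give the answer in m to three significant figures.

The plume is Gaussian with σ = √(2Dt) = √(2 × 1.2 × 200) = 21.91 m.
C/C_peak = exp(−Δx²/(2σ²)) = 0.52 ⇒ Δx = σ·√(−2 ln 0.52) = 21.91 × 1.144 = 25.07 m.
Width = 2Δx = 50.1 m.

50.1 m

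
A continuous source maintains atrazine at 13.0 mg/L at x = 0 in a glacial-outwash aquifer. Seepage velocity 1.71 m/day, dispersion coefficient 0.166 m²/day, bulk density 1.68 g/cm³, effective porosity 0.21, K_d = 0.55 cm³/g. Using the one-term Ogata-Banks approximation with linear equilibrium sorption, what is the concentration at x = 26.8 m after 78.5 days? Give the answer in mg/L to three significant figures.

Retardation factor R = 1 + ρ_b·K_d/n = 1 + 1.68 × 0.55/0.21 = 5.400.
Sorption retards both mechanisms: v_R = v/R = 0.3167 m/day, D_R = D/R = 0.03074 m²/day.
v_R·t = 0.3167 × 78.5 = 24.86095 m; 2√(D_R t) = 3.107 m; argument = (26.8 − 24.86095)/3.107 = 0.6241.
C = C₀ × ½·erfc(0.6241) = 13.0 × 0.1887 = 2.45 mg/L.

2.45 mg/L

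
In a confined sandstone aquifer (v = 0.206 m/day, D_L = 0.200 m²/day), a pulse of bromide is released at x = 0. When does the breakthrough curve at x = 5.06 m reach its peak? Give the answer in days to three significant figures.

20.3 days

For the 1D instantaneous-source solution, setting ∂C/∂t = 0 at fixed x gives v²t² + 2Dt − x² = 0, so t = (√(D² + v²x²) − D)/v².
√(D² + v²x²) = √(0.200² + 0.206² × 5.06²) = 1.061; v² = 0.042436.
t = (1.061 − 0.200)/0.042436 = 20.3 days (vs. the pure-advection estimate x/v = 24.6 d).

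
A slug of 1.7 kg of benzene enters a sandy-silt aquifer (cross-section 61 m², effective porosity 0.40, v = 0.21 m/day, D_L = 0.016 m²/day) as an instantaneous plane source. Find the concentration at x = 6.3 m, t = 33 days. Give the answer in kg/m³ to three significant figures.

For an instantaneous plane source, C(x,t) = M/(n_e·A·√(4πDt)) · exp(−(x−vt)²/(4Dt)), with n_e·A the pore (flow) area.
Plume center vt = 0.21 × 33 = 6.93 m, so the well at 6.3 m is 0.63 m upgradient of the peak.
√(4πDt) = 2.576 m, giving peak height M/(n_e·A·√(4πDt)) = 1.7/(0.40 × 61 × 2.576) = 0.02705 kg/m³.
(x−vt)²/(4Dt) = (-0.63)²/(4 × 0.016 × 33) = 0.1879; exp(−0.1879) = 0.8287.
C = 0.02705 × 0.8287 = 0.0224 kg/m³.

0.0224 kg/m³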